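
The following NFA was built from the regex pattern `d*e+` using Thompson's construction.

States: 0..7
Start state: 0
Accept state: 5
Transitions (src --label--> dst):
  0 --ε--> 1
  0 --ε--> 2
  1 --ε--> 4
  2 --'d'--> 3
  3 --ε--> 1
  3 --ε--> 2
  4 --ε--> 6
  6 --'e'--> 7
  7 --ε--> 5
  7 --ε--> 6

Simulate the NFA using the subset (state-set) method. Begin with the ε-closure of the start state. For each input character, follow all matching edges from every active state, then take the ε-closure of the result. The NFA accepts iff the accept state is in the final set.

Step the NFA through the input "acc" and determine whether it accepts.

Answer: REJECT

Steps:
S₀ = ε-closure({0}) = {0,1,2,4,6}
'a' @ 1: {}  — no active states
rest 'cc' ignored (set empty)
final: {}; accept 5 not in set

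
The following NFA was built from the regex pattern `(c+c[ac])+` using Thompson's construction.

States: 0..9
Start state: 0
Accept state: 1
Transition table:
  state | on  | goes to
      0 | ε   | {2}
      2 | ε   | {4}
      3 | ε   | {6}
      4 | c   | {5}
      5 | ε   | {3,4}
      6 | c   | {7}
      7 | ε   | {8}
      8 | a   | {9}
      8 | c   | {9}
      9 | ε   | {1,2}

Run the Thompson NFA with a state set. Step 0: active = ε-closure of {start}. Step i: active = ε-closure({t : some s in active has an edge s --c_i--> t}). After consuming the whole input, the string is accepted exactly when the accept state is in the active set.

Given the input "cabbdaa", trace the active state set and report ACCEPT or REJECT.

Answer: REJECT

Steps:
initial (ε-close {0}): {0,2,4}
'c' @ 1: {3,4,5,6}
'a' @ 2: {}  — state set empty
rest 'bbdaa' ignored (set empty)
final: {}; accept 1 not in set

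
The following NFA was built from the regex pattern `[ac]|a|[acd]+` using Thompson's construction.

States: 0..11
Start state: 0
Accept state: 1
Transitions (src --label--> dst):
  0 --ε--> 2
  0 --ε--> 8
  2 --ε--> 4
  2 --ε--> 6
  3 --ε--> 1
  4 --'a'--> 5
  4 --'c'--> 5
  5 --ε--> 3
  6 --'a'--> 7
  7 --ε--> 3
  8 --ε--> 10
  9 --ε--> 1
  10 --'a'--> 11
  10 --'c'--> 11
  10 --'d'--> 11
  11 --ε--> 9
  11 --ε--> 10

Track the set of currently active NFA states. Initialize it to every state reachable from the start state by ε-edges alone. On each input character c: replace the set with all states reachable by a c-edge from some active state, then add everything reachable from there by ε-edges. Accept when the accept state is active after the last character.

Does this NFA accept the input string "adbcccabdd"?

Answer: REJECT

Steps:
initial (ε-close {0}): {0,2,4,6,8,10}
'a' @ 1: {1,3,5,7,9,10,11}  [accepting]
'd' @ 2: {1,9,10,11}  [accepting]
'b' @ 3: {}  — state set empty
rest 'cccabdd' ignored (set empty)
end set {} — state 1 not in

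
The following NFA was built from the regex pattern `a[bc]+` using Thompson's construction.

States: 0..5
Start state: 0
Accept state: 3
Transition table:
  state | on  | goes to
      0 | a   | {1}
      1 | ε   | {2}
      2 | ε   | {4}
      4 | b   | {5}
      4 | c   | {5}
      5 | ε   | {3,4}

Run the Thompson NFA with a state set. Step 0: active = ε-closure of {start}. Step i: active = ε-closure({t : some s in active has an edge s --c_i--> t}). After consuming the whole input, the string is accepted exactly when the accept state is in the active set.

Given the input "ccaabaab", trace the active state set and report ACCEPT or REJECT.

Answer: REJECT

Trace:
initial (ε-close {0}): {0}
'c' @ 1: {}  — dead — no transitions
rest 'caabaab' ignored (set empty)
after full input: {}  (accept=3 not in)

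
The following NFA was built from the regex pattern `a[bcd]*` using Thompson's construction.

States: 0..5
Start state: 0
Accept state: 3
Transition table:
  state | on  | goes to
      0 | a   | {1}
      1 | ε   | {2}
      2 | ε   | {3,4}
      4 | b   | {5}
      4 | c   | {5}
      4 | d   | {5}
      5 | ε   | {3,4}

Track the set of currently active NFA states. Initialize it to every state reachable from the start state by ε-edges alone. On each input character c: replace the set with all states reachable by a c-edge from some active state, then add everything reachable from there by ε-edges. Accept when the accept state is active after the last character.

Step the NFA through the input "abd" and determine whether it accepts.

start: ε-closure({0}) = {0}
'a' @ 1: {1,2,3,4}  (accept∈set)
'b' @ 2: {3,4,5}  (accept∈set)
'd' @ 3: {3,4,5}  (accept∈set)
end set {3,4,5} — state 3 in

Answer: ACCEPT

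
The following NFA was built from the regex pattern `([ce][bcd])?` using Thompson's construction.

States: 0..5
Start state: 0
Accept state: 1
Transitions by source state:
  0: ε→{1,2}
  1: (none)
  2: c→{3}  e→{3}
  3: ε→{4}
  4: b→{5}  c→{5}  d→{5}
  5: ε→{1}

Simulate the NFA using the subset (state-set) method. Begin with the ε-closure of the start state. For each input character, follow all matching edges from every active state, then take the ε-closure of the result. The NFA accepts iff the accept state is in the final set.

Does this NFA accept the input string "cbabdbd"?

initial (ε-close {0}): {0,1,2}
'c' @ 1: {3,4}
'b' @ 2: {1,5}  [accepting]
'a' @ 3: {}  — state set empty
rest 'bdbd' ignored (set empty)
after full input: {}  (accept=1 not in)

Answer: REJECT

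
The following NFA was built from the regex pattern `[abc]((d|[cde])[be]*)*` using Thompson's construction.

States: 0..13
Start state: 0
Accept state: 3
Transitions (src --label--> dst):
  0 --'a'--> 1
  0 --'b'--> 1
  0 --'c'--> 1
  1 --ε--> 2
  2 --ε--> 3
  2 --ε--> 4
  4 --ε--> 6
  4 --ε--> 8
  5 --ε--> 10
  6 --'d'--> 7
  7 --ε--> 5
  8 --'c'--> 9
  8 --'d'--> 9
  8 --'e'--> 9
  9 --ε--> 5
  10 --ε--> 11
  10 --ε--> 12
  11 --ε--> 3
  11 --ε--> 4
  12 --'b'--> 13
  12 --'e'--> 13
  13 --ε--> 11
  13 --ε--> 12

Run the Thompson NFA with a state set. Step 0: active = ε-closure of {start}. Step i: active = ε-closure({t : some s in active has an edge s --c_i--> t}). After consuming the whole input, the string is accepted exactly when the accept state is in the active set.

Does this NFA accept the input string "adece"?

start: ε-closure({0}) = {0}
'a' @ 1: {1,2,3,4,6,8}  (accept∈set)
'd' @ 2: {3,4,5,6,7,8,9,10,11,12}  (accept∈set)
'e' @ 3: {3,4,5,6,8,9,10,11,12,13}  (accept∈set)
'c' @ 4: {3,4,5,6,8,9,10,11,12}  (accept∈set)
'e' @ 5: {3,4,5,6,8,9,10,11,12,13}  (accept∈set)
end set {3,4,5,6,8,9,10,11,12,13} — state 3 in

Answer: ACCEPT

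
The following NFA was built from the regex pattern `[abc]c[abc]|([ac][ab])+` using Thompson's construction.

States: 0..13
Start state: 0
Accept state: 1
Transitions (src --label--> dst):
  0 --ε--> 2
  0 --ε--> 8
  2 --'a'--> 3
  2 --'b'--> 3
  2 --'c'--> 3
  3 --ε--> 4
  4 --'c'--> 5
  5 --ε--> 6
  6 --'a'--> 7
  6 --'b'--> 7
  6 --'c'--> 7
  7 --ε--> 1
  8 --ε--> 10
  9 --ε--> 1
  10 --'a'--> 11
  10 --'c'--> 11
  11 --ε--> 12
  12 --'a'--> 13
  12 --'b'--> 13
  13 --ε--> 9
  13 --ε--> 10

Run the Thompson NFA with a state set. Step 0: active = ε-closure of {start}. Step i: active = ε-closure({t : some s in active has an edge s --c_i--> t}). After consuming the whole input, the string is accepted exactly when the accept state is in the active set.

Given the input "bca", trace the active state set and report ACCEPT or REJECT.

initial (ε-close {0}): {0,2,8,10}
'b' @ 1: {3,4}
'c' @ 2: {5,6}
'a' @ 3: {1,7}  [accepting]
final: {1,7}; accept 1 in set

Answer: ACCEPT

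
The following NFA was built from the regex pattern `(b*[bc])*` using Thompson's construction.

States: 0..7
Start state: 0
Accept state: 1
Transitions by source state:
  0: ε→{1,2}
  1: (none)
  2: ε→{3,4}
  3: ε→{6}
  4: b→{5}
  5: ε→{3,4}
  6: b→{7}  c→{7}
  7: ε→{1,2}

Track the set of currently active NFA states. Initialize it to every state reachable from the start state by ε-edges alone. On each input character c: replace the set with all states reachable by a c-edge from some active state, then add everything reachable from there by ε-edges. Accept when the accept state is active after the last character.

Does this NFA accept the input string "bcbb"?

Answer: ACCEPT

Steps:
initial (ε-close {0}): {0,1,2,3,4,6}
'b' @ 1: {1,2,3,4,5,6,7}  (accept∈set)
'c' @ 2: {1,2,3,4,6,7}  (accept∈set)
'b' @ 3: {1,2,3,4,5,6,7}  (accept∈set)
'b' @ 4: {1,2,3,4,5,6,7}  (accept∈set)
final: {1,2,3,4,5,6,7}; accept 1 in set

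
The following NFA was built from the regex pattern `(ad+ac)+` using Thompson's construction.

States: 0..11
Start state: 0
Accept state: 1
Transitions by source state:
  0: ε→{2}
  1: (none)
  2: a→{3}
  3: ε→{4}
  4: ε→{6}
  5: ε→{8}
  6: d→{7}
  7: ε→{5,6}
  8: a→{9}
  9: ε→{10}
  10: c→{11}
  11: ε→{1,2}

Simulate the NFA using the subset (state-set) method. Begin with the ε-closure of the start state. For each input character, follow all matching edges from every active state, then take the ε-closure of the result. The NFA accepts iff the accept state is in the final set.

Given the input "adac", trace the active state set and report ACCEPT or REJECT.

Answer: ACCEPT

Derivation:
S₀ = ε-closure({0}) = {0,2}
'a' @ 1: {3,4,6}
'd' @ 2: {5,6,7,8}
'a' @ 3: {9,10}
'c' @ 4: {1,2,11}  ✓accept
after full input: {1,2,11}  (accept=1 in)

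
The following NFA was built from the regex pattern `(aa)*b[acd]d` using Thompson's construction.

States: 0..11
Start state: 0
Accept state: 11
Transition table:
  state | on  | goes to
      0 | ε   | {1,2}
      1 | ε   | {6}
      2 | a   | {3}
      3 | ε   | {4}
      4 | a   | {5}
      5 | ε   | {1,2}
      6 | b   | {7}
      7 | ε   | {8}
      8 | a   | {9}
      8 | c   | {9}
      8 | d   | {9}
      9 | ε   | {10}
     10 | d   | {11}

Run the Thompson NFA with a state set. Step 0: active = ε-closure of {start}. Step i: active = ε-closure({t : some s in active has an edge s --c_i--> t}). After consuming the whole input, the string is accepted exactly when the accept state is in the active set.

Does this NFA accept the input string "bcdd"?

S₀ = ε-closure({0}) = {0,1,2,6}
'b' @ 1: {7,8}
'c' @ 2: {9,10}
'd' @ 3: {11}  ✓accept
'd' @ 4: {}  — no active states
after full input: {}  (accept=11 not in)

Answer: REJECT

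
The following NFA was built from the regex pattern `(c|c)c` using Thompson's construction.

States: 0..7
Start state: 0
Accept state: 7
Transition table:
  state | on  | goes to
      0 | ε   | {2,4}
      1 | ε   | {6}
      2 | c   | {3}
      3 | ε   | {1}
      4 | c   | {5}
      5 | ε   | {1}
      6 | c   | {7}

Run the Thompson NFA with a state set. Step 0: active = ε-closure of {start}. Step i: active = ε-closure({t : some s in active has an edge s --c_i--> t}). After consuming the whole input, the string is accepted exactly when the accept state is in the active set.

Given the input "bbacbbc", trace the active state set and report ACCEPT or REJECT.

Answer: REJECT

Trace:
S₀ = ε-closure({0}) = {0,2,4}
'b' @ 1: {}  — state set empty
rest 'bacbbc' ignored (set empty)
after full input: {}  (accept=7 not in)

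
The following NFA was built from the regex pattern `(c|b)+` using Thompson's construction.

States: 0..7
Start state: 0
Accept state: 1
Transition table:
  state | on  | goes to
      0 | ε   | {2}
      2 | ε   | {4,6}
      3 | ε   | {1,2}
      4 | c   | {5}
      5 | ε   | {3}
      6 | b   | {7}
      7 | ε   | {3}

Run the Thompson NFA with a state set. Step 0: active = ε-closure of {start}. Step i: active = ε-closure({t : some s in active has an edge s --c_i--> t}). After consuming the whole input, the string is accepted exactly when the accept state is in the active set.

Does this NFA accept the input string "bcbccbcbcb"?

initial (ε-close {0}): {0,2,4,6}
'b' @ 1: {1,2,3,4,6,7}  [accepting]
'c' @ 2: {1,2,3,4,5,6}  [accepting]
'b' @ 3: {1,2,3,4,6,7}  [accepting]
'c' @ 4: {1,2,3,4,5,6}  [accepting]
'c' @ 5: {1,2,3,4,5,6}  [accepting]
'b' @ 6: {1,2,3,4,6,7}  [accepting]
'c' @ 7: {1,2,3,4,5,6}  [accepting]
'b' @ 8: {1,2,3,4,6,7}  [accepting]
'c' @ 9: {1,2,3,4,5,6}  [accepting]
'b' @ 10: {1,2,3,4,6,7}  [accepting]
end set {1,2,3,4,6,7} — state 1 in

Answer: ACCEPT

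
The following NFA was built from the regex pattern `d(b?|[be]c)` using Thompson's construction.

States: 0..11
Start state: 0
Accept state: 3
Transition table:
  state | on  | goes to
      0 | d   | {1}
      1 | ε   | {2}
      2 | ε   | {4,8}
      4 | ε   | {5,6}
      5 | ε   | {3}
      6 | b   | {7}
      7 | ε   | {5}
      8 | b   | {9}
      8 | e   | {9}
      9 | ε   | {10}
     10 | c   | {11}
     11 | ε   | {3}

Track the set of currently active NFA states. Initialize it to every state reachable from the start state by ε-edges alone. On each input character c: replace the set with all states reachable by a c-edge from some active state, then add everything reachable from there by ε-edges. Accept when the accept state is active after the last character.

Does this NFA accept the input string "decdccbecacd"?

S₀ = ε-closure({0}) = {0}
'd' @ 1: {1,2,3,4,5,6,8}  ✓accept
'e' @ 2: {9,10}
'c' @ 3: {3,11}  ✓accept
'd' @ 4: {}  — no active states
rest 'ccbecacd' ignored (set empty)
final: {}; accept 3 not in set

Answer: REJECT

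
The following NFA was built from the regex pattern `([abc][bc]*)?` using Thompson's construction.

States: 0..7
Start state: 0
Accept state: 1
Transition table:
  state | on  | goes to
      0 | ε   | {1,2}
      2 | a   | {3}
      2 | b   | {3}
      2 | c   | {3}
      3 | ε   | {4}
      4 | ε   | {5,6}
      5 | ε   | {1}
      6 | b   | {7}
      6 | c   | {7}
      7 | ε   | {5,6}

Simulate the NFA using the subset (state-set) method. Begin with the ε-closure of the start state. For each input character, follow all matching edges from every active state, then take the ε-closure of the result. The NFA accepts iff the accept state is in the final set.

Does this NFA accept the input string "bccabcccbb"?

start: ε-closure({0}) = {0,1,2}
'b' @ 1: {1,3,4,5,6}  ✓accept
'c' @ 2: {1,5,6,7}  ✓accept
'c' @ 3: {1,5,6,7}  ✓accept
'a' @ 4: {}  — no active states
rest 'bcccbb' ignored (set empty)
after full input: {}  (accept=1 not in)

Answer: REJECT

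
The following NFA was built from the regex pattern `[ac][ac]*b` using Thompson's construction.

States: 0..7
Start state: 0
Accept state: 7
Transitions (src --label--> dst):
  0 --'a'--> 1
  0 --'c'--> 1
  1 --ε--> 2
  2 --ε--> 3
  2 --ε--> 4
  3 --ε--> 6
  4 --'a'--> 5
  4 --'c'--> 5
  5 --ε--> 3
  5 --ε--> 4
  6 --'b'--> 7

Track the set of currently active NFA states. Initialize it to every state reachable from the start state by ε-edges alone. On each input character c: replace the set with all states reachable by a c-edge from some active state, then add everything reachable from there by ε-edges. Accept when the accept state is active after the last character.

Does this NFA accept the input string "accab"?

start: ε-closure({0}) = {0}
'a' @ 1: {1,2,3,4,6}
'c' @ 2: {3,4,5,6}
'c' @ 3: {3,4,5,6}
'a' @ 4: {3,4,5,6}
'b' @ 5: {7}  [accepting]
final: {7}; accept 7 in set

Answer: ACCEPT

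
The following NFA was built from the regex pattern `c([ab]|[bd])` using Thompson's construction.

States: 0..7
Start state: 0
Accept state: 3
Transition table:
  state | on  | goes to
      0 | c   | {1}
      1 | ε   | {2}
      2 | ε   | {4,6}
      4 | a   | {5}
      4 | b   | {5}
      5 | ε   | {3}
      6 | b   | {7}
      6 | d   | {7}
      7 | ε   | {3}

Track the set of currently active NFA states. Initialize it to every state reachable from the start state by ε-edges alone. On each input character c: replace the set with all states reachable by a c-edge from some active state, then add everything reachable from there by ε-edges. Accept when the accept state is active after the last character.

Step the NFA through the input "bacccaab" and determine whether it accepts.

start: ε-closure({0}) = {0}
'b' @ 1: {}  — no active states
rest 'acccaab' ignored (set empty)
final: {}; accept 3 not in set

Answer: REJECT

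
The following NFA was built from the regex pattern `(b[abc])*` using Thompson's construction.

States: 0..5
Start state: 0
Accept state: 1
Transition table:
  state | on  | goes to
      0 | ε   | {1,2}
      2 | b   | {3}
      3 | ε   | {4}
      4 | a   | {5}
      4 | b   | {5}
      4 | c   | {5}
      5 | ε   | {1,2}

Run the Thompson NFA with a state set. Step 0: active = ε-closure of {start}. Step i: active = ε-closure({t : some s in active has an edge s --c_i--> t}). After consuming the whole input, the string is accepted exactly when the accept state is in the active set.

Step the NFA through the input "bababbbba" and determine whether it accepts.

Answer: REJECT

Steps:
initial (ε-close {0}): {0,1,2}
'b' @ 1: {3,4}
'a' @ 2: {1,2,5}  (accept∈set)
'b' @ 3: {3,4}
'a' @ 4: {1,2,5}  (accept∈set)
'b' @ 5: {3,4}
'b' @ 6: {1,2,5}  (accept∈set)
'b' @ 7: {3,4}
'b' @ 8: {1,2,5}  (accept∈set)
'a' @ 9: {}  — no active states
end set {} — state 1 not in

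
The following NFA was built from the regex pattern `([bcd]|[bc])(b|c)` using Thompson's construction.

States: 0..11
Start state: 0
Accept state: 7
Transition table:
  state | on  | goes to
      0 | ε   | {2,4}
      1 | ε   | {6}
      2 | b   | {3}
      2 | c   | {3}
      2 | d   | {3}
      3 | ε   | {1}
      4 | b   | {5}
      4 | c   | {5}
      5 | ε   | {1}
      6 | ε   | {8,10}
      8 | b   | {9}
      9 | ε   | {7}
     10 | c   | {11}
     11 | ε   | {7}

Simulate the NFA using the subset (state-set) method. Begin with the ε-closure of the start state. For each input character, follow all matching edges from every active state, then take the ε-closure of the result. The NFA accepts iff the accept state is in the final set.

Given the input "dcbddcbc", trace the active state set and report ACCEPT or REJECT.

Answer: REJECT

Derivation:
initial (ε-close {0}): {0,2,4}
'd' @ 1: {1,3,6,8,10}
'c' @ 2: {7,11}  ✓accept
'b' @ 3: {}  — dead — no transitions
rest 'ddcbc' ignored (set empty)
final: {}; accept 7 not in set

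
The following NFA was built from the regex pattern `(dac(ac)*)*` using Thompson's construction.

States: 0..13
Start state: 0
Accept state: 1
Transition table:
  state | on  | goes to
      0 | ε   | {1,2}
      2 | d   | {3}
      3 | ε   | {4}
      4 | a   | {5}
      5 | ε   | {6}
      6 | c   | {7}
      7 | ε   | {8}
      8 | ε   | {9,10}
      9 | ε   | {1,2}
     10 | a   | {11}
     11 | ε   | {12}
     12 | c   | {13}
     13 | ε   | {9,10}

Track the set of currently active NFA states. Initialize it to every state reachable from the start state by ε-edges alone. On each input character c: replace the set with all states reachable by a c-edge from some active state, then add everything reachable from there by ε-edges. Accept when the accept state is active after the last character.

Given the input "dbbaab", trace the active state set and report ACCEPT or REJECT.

Answer: REJECT

Steps:
S₀ = ε-closure({0}) = {0,1,2}
'd' @ 1: {3,4}
'b' @ 2: {}  — no active states
rest 'baab' ignored (set empty)
final: {}; accept 1 not in set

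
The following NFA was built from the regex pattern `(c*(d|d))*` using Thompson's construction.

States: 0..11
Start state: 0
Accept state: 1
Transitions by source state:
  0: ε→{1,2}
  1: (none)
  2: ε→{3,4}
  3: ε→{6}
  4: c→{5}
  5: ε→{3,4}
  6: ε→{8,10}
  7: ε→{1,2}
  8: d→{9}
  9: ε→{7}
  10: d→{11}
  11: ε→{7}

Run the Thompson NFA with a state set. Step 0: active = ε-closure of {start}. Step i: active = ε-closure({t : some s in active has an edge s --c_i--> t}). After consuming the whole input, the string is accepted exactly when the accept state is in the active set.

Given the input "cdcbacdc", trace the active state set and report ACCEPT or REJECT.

initial (ε-close {0}): {0,1,2,3,4,6,8,10}
'c' @ 1: {3,4,5,6,8,10}
'd' @ 2: {1,2,3,4,6,7,8,9,10,11}  [accepting]
'c' @ 3: {3,4,5,6,8,10}
'b' @ 4: {}  — dead — no transitions
rest 'acdc' ignored (set empty)
final: {}; accept 1 not in set

Answer: REJECT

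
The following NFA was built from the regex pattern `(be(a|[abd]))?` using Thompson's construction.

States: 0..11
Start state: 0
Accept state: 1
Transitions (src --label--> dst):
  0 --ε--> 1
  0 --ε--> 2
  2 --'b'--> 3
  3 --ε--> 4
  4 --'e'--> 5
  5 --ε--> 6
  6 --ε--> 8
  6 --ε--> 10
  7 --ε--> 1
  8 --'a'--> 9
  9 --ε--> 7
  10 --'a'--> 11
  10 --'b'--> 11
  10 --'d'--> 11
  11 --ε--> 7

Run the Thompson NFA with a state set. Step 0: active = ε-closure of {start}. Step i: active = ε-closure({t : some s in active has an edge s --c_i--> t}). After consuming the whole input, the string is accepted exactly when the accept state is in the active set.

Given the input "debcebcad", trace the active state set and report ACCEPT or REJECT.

Answer: REJECT

Steps:
S₀ = ε-closure({0}) = {0,1,2}
'd' @ 1: {}  — state set empty
rest 'ebcebcad' ignored (set empty)
after full input: {}  (accept=1 not in)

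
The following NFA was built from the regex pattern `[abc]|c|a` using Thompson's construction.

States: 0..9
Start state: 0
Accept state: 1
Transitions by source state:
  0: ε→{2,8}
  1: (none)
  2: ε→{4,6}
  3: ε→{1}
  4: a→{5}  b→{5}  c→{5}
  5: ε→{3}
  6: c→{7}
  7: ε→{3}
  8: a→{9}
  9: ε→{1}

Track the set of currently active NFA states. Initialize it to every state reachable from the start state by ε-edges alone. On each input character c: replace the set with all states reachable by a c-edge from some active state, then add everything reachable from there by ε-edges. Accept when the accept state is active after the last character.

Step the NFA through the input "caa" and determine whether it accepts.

Answer: REJECT

Derivation:
start: ε-closure({0}) = {0,2,4,6,8}
'c' @ 1: {1,3,5,7}  [accepting]
'a' @ 2: {}  — no active states
rest 'a' ignored (set empty)
final: {}; accept 1 not in set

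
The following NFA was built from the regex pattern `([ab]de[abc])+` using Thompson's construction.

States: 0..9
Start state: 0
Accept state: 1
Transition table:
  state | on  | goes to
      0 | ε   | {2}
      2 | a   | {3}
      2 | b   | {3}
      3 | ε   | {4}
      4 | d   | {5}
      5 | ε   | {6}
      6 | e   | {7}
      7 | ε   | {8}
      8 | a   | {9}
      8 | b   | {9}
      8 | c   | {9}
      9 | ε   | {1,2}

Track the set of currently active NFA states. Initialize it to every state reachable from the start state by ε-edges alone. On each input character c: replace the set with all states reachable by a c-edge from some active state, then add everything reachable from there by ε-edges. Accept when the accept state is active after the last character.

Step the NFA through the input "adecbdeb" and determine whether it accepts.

Answer: ACCEPT

Derivation:
S₀ = ε-closure({0}) = {0,2}
'a' @ 1: {3,4}
'd' @ 2: {5,6}
'e' @ 3: {7,8}
'c' @ 4: {1,2,9}  (accept∈set)
'b' @ 5: {3,4}
'd' @ 6: {5,6}
'e' @ 7: {7,8}
'b' @ 8: {1,2,9}  (accept∈set)
end set {1,2,9} — state 1 in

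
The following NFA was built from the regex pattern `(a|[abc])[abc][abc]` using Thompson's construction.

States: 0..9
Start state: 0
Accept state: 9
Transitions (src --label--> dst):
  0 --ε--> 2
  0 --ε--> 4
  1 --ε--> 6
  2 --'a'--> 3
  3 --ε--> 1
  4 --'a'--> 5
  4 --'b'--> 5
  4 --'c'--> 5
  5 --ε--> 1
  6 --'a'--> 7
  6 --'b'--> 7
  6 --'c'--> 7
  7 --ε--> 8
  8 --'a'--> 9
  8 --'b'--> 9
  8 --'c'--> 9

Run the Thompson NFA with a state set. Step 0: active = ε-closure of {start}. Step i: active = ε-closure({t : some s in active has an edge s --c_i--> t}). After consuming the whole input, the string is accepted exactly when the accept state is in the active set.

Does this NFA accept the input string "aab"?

S₀ = ε-closure({0}) = {0,2,4}
'a' @ 1: {1,3,5,6}
'a' @ 2: {7,8}
'b' @ 3: {9}  (accept∈set)
after full input: {9}  (accept=9 in)

Answer: ACCEPT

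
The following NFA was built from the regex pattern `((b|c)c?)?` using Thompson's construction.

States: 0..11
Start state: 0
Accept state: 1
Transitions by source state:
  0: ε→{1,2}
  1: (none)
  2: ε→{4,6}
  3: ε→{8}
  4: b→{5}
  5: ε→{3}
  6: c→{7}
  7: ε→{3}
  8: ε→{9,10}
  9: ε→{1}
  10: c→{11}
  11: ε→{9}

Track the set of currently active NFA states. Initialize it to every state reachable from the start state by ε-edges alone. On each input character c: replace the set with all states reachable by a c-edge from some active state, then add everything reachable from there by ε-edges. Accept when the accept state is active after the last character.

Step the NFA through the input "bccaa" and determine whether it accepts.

Answer: REJECT

Derivation:
start: ε-closure({0}) = {0,1,2,4,6}
'b' @ 1: {1,3,5,8,9,10}  [accepting]
'c' @ 2: {1,9,11}  [accepting]
'c' @ 3: {}  — dead — no transitions
rest 'aa' ignored (set empty)
final: {}; accept 1 not in set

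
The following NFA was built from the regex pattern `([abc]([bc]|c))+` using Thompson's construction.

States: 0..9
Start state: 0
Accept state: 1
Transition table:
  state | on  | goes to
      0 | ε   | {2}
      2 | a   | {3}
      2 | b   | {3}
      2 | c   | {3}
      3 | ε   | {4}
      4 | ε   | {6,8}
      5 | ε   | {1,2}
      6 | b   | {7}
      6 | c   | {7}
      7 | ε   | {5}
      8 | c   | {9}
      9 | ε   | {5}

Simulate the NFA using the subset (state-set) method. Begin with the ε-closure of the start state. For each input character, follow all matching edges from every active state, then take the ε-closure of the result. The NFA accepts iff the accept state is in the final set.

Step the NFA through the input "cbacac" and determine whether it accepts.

initial (ε-close {0}): {0,2}
'c' @ 1: {3,4,6,8}
'b' @ 2: {1,2,5,7}  (accept∈set)
'a' @ 3: {3,4,6,8}
'c' @ 4: {1,2,5,7,9}  (accept∈set)
'a' @ 5: {3,4,6,8}
'c' @ 6: {1,2,5,7,9}  (accept∈set)
after full input: {1,2,5,7,9}  (accept=1 in)

Answer: ACCEPT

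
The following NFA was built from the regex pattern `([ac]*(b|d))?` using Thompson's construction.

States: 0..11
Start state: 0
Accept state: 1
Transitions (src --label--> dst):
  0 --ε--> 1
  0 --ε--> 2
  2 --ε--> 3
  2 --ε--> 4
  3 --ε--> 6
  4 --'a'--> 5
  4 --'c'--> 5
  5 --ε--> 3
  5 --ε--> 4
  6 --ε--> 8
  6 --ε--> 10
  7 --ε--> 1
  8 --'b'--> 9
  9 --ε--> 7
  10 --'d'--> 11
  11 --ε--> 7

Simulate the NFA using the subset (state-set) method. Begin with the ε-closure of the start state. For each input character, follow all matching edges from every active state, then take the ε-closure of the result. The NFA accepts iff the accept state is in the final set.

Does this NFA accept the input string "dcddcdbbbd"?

Answer: REJECT

Derivation:
start: ε-closure({0}) = {0,1,2,3,4,6,8,10}
'd' @ 1: {1,7,11}  ✓accept
'c' @ 2: {}  — dead — no transitions
rest 'ddcdbbbd' ignored (set empty)
after full input: {}  (accept=1 not in)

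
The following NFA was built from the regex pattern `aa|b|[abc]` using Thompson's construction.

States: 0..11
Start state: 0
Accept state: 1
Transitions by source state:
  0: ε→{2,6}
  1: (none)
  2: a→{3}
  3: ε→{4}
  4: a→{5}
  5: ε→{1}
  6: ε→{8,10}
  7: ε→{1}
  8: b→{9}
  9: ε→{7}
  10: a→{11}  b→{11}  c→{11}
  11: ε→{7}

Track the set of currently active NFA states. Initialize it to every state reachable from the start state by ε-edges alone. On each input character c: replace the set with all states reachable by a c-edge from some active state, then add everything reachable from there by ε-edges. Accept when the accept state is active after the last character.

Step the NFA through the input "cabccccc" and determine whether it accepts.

start: ε-closure({0}) = {0,2,6,8,10}
'c' @ 1: {1,7,11}  ✓accept
'a' @ 2: {}  — no active states
rest 'bccccc' ignored (set empty)
final: {}; accept 1 not in set

Answer: REJECT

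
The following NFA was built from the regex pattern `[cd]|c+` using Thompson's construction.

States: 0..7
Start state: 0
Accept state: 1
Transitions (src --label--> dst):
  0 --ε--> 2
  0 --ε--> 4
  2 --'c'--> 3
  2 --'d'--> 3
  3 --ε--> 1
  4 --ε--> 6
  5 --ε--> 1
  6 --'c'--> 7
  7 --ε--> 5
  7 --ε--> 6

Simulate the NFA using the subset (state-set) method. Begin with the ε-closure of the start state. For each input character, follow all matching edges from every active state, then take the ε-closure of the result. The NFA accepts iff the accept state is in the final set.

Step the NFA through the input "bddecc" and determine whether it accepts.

Answer: REJECT

Steps:
S₀ = ε-closure({0}) = {0,2,4,6}
'b' @ 1: {}  — state set empty
rest 'ddecc' ignored (set empty)
after full input: {}  (accept=1 not in)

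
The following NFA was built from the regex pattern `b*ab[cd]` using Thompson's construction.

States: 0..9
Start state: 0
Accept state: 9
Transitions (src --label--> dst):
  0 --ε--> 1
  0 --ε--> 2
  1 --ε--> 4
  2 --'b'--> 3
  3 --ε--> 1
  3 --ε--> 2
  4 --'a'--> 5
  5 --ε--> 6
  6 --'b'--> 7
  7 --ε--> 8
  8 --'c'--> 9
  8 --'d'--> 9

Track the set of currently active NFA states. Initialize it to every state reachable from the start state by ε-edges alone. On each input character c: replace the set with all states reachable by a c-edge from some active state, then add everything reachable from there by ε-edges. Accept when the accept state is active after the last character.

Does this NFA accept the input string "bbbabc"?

Answer: ACCEPT

Steps:
initial (ε-close {0}): {0,1,2,4}
'b' @ 1: {1,2,3,4}
'b' @ 2: {1,2,3,4}
'b' @ 3: {1,2,3,4}
'a' @ 4: {5,6}
'b' @ 5: {7,8}
'c' @ 6: {9}  ✓accept
final: {9}; accept 9 in set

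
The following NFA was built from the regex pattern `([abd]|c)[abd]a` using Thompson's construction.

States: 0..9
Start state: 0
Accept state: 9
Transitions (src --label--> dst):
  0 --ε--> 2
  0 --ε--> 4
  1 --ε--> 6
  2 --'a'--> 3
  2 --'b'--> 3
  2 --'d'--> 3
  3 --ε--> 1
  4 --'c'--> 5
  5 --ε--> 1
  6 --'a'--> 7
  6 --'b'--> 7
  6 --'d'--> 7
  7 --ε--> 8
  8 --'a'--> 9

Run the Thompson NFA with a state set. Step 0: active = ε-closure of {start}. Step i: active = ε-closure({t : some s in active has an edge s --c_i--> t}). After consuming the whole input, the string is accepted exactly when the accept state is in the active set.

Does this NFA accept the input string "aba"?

initial (ε-close {0}): {0,2,4}
'a' @ 1: {1,3,6}
'b' @ 2: {7,8}
'a' @ 3: {9}  (accept∈set)
final: {9}; accept 9 in set

Answer: ACCEPT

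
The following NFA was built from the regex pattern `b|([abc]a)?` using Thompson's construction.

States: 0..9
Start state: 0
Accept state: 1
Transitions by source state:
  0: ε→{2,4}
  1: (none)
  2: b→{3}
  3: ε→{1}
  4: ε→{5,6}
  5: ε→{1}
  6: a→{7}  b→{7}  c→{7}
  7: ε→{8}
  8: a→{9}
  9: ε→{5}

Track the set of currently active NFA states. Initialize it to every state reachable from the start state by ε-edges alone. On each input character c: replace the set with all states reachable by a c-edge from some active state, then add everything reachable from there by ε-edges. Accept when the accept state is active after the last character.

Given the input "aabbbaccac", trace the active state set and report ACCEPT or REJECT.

initial (ε-close {0}): {0,1,2,4,5,6}
'a' @ 1: {7,8}
'a' @ 2: {1,5,9}  [accepting]
'b' @ 3: {}  — no active states
rest 'bbaccac' ignored (set empty)
final: {}; accept 1 not in set

Answer: REJECT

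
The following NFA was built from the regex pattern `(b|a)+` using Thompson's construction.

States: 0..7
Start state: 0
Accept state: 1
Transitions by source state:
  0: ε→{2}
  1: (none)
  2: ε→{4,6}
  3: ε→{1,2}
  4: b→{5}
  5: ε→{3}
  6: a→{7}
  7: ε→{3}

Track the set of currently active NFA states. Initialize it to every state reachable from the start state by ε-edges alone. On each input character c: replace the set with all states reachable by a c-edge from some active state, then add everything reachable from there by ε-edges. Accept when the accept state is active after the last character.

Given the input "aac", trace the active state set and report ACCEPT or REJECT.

S₀ = ε-closure({0}) = {0,2,4,6}
'a' @ 1: {1,2,3,4,6,7}  ✓accept
'a' @ 2: {1,2,3,4,6,7}  ✓accept
'c' @ 3: {}  — dead — no transitions
final: {}; accept 1 not in set

Answer: REJECT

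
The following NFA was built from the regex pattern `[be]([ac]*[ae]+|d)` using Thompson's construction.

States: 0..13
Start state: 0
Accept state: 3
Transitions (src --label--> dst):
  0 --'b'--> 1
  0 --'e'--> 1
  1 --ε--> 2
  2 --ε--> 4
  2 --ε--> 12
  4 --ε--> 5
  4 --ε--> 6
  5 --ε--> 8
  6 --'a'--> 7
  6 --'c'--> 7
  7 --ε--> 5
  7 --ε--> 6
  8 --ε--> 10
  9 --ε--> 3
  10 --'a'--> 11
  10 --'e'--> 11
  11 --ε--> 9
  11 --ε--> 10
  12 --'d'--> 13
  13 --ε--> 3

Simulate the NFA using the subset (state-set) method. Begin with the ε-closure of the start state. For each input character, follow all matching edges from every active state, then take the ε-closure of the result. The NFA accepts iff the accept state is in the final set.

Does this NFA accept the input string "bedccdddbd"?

Answer: REJECT

Trace:
initial (ε-close {0}): {0}
'b' @ 1: {1,2,4,5,6,8,10,12}
'e' @ 2: {3,9,10,11}  [accepting]
'd' @ 3: {}  — no active states
rest 'ccdddbd' ignored (set empty)
after full input: {}  (accept=3 not in)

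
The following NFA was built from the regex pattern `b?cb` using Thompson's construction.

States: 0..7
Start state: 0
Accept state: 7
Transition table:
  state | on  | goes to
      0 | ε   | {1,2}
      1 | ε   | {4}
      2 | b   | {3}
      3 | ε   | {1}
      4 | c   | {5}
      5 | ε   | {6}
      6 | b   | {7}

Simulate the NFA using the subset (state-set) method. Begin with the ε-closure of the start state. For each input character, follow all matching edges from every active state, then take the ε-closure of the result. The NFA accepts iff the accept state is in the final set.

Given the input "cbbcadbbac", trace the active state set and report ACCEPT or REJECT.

S₀ = ε-closure({0}) = {0,1,2,4}
'c' @ 1: {5,6}
'b' @ 2: {7}  [accepting]
'b' @ 3: {}  — state set empty
rest 'cadbbac' ignored (set empty)
final: {}; accept 7 not in set

Answer: REJECT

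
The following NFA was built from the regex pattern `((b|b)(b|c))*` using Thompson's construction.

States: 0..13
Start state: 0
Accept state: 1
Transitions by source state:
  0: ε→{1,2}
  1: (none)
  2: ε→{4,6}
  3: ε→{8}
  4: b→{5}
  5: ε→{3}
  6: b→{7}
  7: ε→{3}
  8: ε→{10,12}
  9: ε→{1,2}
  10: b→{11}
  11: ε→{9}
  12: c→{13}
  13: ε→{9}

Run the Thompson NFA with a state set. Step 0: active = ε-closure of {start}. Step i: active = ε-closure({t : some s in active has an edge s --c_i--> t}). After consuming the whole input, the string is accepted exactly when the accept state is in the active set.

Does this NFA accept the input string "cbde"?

start: ε-closure({0}) = {0,1,2,4,6}
'c' @ 1: {}  — no active states
rest 'bde' ignored (set empty)
final: {}; accept 1 not in set

Answer: REJECT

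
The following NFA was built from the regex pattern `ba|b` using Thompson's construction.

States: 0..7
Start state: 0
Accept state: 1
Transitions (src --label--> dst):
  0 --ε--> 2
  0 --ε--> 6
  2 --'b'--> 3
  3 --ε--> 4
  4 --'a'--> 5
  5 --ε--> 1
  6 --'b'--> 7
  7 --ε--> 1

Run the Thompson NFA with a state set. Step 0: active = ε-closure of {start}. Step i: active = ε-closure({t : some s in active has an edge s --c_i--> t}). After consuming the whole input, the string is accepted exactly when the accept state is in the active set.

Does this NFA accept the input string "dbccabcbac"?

S₀ = ε-closure({0}) = {0,2,6}
'd' @ 1: {}  — state set empty
rest 'bccabcbac' ignored (set empty)
end set {} — state 1 not in

Answer: REJECT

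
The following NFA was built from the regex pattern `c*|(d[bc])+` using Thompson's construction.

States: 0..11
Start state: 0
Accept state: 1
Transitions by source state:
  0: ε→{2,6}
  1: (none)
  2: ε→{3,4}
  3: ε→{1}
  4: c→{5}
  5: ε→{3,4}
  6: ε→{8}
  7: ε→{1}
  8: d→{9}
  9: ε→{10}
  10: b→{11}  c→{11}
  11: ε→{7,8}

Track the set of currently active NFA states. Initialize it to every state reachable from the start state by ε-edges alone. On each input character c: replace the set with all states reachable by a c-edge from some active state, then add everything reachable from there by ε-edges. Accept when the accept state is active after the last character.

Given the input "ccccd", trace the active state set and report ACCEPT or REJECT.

start: ε-closure({0}) = {0,1,2,3,4,6,8}
'c' @ 1: {1,3,4,5}  (accept∈set)
'c' @ 2: {1,3,4,5}  (accept∈set)
'c' @ 3: {1,3,4,5}  (accept∈set)
'c' @ 4: {1,3,4,5}  (accept∈set)
'd' @ 5: {}  — state set empty
final: {}; accept 1 not in set

Answer: REJECT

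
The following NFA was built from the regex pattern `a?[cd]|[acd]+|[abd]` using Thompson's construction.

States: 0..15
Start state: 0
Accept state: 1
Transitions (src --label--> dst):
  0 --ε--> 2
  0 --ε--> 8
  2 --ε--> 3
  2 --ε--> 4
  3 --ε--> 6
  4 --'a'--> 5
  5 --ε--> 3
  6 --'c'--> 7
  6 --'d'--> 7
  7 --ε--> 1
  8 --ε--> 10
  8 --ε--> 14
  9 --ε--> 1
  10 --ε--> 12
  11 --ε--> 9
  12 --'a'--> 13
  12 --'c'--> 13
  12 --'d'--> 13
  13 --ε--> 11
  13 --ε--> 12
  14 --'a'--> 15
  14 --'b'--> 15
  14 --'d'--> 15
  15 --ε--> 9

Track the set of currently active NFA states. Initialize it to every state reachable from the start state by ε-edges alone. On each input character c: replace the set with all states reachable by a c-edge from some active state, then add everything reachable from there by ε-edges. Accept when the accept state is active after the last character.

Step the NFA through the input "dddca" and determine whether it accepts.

Answer: ACCEPT

Steps:
S₀ = ε-closure({0}) = {0,2,3,4,6,8,10,12,14}
'd' @ 1: {1,7,9,11,12,13,15}  [accepting]
'd' @ 2: {1,9,11,12,13}  [accepting]
'd' @ 3: {1,9,11,12,13}  [accepting]
'c' @ 4: {1,9,11,12,13}  [accepting]
'a' @ 5: {1,9,11,12,13}  [accepting]
final: {1,9,11,12,13}; accept 1 in set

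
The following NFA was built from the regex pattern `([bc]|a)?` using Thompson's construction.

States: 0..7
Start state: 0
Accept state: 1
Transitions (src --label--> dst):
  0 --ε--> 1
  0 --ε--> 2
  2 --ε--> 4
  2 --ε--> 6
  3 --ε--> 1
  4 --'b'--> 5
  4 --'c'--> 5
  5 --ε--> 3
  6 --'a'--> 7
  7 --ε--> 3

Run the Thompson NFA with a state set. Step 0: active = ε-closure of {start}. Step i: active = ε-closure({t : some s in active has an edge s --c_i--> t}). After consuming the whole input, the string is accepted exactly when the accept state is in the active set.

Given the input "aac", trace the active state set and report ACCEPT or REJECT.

Answer: REJECT

Steps:
S₀ = ε-closure({0}) = {0,1,2,4,6}
'a' @ 1: {1,3,7}  (accept∈set)
'a' @ 2: {}  — no active states
rest 'c' ignored (set empty)
final: {}; accept 1 not in set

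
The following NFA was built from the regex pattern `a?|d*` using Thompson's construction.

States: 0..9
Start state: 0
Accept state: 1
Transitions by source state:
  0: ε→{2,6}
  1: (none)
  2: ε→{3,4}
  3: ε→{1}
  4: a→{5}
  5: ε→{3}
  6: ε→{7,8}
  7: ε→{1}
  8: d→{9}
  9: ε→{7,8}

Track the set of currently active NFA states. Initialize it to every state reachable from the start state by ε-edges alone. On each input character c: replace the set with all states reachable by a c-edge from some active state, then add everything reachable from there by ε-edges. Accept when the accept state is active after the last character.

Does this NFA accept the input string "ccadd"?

initial (ε-close {0}): {0,1,2,3,4,6,7,8}
'c' @ 1: {}  — no active states
rest 'cadd' ignored (set empty)
end set {} — state 1 not in

Answer: REJECT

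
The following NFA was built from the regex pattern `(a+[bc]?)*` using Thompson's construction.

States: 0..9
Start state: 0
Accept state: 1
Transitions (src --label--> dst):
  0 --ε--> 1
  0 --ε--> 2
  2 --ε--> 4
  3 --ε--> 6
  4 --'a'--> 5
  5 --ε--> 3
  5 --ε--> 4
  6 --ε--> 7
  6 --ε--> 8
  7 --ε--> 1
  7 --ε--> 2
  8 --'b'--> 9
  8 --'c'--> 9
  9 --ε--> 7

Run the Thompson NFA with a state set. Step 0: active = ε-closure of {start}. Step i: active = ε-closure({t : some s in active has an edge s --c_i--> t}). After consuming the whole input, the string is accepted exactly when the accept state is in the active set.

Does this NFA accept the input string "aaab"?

initial (ε-close {0}): {0,1,2,4}
'a' @ 1: {1,2,3,4,5,6,7,8}  ✓accept
'a' @ 2: {1,2,3,4,5,6,7,8}  ✓accept
'a' @ 3: {1,2,3,4,5,6,7,8}  ✓accept
'b' @ 4: {1,2,4,7,9}  ✓accept
after full input: {1,2,4,7,9}  (accept=1 in)

Answer: ACCEPT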